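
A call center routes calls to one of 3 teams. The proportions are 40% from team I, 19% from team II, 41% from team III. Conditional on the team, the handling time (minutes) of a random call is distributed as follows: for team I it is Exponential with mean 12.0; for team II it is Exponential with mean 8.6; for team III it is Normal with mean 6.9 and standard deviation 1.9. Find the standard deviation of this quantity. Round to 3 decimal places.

8.860

Per component, I: μ=12, E[X²]=288; II: μ=8.6, E[X²]=147.92; III: μ=6.9, E[X²]=51.22.
E[X] = 0.4·12 + 0.19·8.6 + 0.41·6.9 = 9.263.
E[X²] = 0.4·288 + 0.19·147.92 + 0.41·51.22 = 164.305.
Var(X) = E[X²] − (E[X])² = 164.305 − 85.8032 = 78.5018.
SD(X) = √78.5018 = 8.86013.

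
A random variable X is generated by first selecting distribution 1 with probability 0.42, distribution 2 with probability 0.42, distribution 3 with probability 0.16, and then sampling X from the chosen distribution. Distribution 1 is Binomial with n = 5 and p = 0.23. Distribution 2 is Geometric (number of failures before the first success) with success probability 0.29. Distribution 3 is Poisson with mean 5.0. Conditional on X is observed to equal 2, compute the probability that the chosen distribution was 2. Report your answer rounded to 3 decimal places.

Likelihoods P(X=2 | ·): 1: 0.241506; 2: 0.146189; 3: 0.0842243.
Posterior ∝ prior × likelihood. Numerator for 2: 0.42·0.146189 = 0.0613994.
Normalizing constant: 0.42·0.241506 + 0.42·0.146189 + 0.16·0.0842243 = 0.176308.
P(2 | observation) = 0.0613994 / 0.176308 = 0.348251.

0.348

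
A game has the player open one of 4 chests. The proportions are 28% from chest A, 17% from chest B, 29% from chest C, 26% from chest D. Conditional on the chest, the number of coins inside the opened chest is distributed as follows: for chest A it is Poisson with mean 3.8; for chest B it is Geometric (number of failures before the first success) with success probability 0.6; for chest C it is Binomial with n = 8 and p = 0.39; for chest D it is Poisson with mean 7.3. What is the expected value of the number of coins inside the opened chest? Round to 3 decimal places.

Component means — A: 3.8; B: 0.666667; C: 3.12; D: 7.3.
E[X] = 0.28·3.8 + 0.17·0.666667 + 0.29·3.12 + 0.26·7.3 = 3.98013.

3.980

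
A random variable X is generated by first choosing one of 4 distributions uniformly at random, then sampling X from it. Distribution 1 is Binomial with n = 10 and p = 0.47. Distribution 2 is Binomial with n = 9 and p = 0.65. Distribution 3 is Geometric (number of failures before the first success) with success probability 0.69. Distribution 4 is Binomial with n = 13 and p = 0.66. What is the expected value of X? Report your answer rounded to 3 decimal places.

4.895

Component means — 1: 4.7; 2: 5.85; 3: 0.449275; 4: 8.58.
E[X] = 0.25·4.7 + 0.25·5.85 + 0.25·0.449275 + 0.25·8.58 = 4.89482.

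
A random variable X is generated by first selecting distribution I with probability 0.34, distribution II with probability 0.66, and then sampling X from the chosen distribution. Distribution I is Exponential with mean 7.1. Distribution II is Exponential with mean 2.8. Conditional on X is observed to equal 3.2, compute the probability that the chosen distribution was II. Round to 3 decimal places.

0.711

Likelihoods f(3.2 | ·): I: 0.0897436; II: 0.113895.
Posterior ∝ prior × likelihood. Numerator for II: 0.66·0.113895 = 0.0751708.
Normalizing constant: 0.34·0.0897436 + 0.66·0.113895 = 0.105684.
P(II | observation) = 0.0751708 / 0.105684 = 0.711282.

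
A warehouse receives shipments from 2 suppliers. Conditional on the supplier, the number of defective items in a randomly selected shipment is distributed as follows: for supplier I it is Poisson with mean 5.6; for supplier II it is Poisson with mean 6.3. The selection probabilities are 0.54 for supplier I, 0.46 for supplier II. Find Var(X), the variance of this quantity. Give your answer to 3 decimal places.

6.044

Per component, I: μ=5.6, E[X²]=36.96; II: μ=6.3, E[X²]=45.99.
E[X] = 0.54·5.6 + 0.46·6.3 = 5.922.
E[X²] = 0.54·36.96 + 0.46·45.99 = 41.1138.
Var(X) = E[X²] − (E[X])² = 41.1138 − 35.0701 = 6.04372.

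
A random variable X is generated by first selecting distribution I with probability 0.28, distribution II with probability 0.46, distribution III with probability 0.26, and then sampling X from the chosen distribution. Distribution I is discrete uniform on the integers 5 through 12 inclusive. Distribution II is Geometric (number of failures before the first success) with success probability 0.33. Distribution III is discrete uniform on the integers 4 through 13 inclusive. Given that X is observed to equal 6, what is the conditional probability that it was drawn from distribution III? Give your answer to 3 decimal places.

Likelihoods P(X=6 | ·): I: 0.125; II: 0.0298513; III: 0.1.
Posterior ∝ prior × likelihood. Numerator for III: 0.26·0.1 = 0.026.
Normalizing constant: 0.28·0.125 + 0.46·0.0298513 + 0.26·0.1 = 0.0747316.
P(III | observation) = 0.026 / 0.0747316 = 0.347912.

0.348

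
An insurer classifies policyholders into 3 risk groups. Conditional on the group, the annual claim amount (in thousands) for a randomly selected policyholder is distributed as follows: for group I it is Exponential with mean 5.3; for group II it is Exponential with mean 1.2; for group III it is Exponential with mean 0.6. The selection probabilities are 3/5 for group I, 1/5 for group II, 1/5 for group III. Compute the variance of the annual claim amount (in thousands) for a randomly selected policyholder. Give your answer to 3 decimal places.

Per component, I: μ=5.3, E[X²]=56.18; II: μ=1.2, E[X²]=2.88; III: μ=0.6, E[X²]=0.72.
E[X] = 0.6·5.3 + 0.2·1.2 + 0.2·0.6 = 3.54.
E[X²] = 0.6·56.18 + 0.2·2.88 + 0.2·0.72 = 34.428.
Var(X) = E[X²] − (E[X])² = 34.428 − 12.5316 = 21.8964.

21.896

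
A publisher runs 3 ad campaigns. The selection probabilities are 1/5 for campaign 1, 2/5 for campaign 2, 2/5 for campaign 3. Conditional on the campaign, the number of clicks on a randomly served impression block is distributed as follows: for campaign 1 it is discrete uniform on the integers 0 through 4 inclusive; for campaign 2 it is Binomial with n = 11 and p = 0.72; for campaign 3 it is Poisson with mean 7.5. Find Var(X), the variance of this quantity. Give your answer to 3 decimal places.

Per component, 1: μ=2, E[X²]=6; 2: μ=7.92, E[X²]=64.944; 3: μ=7.5, E[X²]=63.75.
E[X] = 0.2·2 + 0.4·7.92 + 0.4·7.5 = 6.568.
E[X²] = 0.2·6 + 0.4·64.944 + 0.4·63.75 = 52.6776.
Var(X) = E[X²] − (E[X])² = 52.6776 − 43.1386 = 9.53898.

9.539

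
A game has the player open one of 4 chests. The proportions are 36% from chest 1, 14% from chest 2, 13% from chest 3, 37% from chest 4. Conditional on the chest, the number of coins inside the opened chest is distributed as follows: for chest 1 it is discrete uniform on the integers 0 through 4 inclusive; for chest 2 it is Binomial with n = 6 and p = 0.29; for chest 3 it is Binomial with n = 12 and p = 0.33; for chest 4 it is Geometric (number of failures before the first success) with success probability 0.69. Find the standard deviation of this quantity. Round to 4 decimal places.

1.6587

Per component, 1: μ=2, E[X²]=6; 2: μ=1.74, E[X²]=4.263; 3: μ=3.96, E[X²]=18.3348; 4: μ=0.449275, E[X²]=0.852972.
E[X] = 0.36·2 + 0.14·1.74 + 0.13·3.96 + 0.37·0.449275 = 1.64463.
E[X²] = 0.36·6 + 0.14·4.263 + 0.13·18.3348 + 0.37·0.852972 = 5.45594.
Var(X) = E[X²] − (E[X])² = 5.45594 − 2.70481 = 2.75113.
SD(X) = √2.75113 = 1.65865.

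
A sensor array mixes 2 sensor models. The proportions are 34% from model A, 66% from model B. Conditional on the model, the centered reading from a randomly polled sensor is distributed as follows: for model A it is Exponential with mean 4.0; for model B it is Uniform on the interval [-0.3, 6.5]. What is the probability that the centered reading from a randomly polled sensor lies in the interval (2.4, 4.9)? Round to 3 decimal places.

Conditional on each model, P(2.4 < X < 4.9): A: 0.255054; B: 0.367647.
By total probability, P(2.4 < X < 4.9) = 0.34·0.255054 + 0.66·0.367647 = 0.329365.

0.329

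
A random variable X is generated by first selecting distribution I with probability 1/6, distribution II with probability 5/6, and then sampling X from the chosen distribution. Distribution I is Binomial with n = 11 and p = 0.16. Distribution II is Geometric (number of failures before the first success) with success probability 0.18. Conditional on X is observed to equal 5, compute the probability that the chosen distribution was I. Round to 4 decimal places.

Likelihoods P(X=5 | ·): I: 0.0170184; II: 0.0667332.
Posterior ∝ prior × likelihood. Numerator for I: 0.166667·0.0170184 = 0.00283639.
Normalizing constant: 0.166667·0.0170184 + 0.833333·0.0667332 = 0.0584474.
P(I | observation) = 0.00283639 / 0.0584474 = 0.048529.

0.0485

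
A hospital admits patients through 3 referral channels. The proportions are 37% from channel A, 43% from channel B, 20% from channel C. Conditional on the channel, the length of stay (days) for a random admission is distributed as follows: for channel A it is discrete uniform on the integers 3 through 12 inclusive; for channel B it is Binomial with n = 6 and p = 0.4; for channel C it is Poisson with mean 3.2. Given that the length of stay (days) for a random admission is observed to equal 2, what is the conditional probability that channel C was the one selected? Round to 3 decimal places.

0.238

Likelihoods P(X=2 | ·): A: 0; B: 0.31104; C: 0.208702.
Posterior ∝ prior × likelihood. Numerator for C: 0.2·0.208702 = 0.0417405.
Normalizing constant: 0.37·0 + 0.43·0.31104 + 0.2·0.208702 = 0.175488.
P(C | observation) = 0.0417405 / 0.175488 = 0.237854.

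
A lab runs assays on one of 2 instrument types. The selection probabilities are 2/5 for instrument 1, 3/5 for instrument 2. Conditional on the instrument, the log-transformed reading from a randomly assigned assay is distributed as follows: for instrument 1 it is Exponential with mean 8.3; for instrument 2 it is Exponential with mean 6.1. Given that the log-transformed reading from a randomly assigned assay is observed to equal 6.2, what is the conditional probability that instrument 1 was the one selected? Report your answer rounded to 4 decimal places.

Likelihoods f(6.2 | ·): 1: 0.0570833; 2: 0.0593275.
Posterior ∝ prior × likelihood. Numerator for 1: 0.4·0.0570833 = 0.0228333.
Normalizing constant: 0.4·0.0570833 + 0.6·0.0593275 = 0.0584298.
P(1 | observation) = 0.0228333 / 0.0584298 = 0.390782.

0.3908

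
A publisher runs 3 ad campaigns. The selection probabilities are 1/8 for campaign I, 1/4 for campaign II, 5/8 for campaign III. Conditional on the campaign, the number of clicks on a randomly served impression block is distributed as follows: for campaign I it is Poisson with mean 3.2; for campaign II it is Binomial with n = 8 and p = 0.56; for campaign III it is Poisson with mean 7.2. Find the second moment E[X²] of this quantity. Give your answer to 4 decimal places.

For each component E[X²] = Var + (mean)², giving I: 13.44; II: 22.0416; III: 59.04.
Overall E[X²] = 0.125·13.44 + 0.25·22.0416 + 0.625·59.04 = 44.0904.

44.0904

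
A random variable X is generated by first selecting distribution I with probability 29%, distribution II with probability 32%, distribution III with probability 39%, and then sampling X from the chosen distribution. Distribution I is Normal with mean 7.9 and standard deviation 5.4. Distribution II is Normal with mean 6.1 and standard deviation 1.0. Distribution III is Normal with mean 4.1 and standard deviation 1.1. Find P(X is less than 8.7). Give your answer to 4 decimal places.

Conditional on each component, P(X < 8.7): I: 0.558887; II: 0.995339; III: 0.999986.
By total probability, P(X < 8.7) = 0.29·0.558887 + 0.32·0.995339 + 0.39·0.999986 = 0.87058.

0.8706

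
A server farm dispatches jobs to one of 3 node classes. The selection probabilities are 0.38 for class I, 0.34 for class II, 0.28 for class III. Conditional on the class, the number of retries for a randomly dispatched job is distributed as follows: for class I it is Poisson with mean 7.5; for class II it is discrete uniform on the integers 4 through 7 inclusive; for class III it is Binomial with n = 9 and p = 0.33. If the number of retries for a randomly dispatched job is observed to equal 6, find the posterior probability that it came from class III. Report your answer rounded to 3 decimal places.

Likelihoods P(X=6 | ·): I: 0.136718; II: 0.25; III: 0.0326278.
Posterior ∝ prior × likelihood. Numerator for III: 0.28·0.0326278 = 0.00913577.
Normalizing constant: 0.38·0.136718 + 0.34·0.25 + 0.28·0.0326278 = 0.146089.
P(III | observation) = 0.00913577 / 0.146089 = 0.0625358.

0.063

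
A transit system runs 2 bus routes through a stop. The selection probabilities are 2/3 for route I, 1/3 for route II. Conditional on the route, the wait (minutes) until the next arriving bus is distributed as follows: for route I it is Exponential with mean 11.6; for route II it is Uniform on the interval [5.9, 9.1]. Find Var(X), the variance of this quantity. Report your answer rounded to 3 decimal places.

Per component, I: μ=11.6, E[X²]=269.12; II: μ=7.5, E[X²]=57.1033.
E[X] = 0.666667·11.6 + 0.333333·7.5 = 10.2333.
E[X²] = 0.666667·269.12 + 0.333333·57.1033 = 198.448.
Var(X) = E[X²] − (E[X])² = 198.448 − 104.721 = 93.7267.

93.727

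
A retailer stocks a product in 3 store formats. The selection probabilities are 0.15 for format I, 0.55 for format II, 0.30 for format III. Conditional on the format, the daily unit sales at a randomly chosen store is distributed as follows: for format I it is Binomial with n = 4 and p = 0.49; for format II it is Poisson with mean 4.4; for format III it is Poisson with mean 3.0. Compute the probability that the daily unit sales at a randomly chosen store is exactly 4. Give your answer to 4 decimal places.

Conditional on each format, P(X = 4): I: 0.057648; II: 0.191736; III: 0.168031.
By total probability, P(X = 4) = 0.15·0.057648 + 0.55·0.191736 + 0.3·0.168031 = 0.164511.

0.1645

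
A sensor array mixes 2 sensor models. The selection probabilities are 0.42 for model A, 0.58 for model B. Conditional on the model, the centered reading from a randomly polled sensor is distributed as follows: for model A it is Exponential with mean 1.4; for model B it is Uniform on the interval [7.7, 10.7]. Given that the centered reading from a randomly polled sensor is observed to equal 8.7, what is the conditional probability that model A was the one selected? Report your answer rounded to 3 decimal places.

0.003

Likelihoods f(8.7 | ·): A: 0.00142903; B: 0.333333.
Posterior ∝ prior × likelihood. Numerator for A: 0.42·0.00142903 = 0.000600193.
Normalizing constant: 0.42·0.00142903 + 0.58·0.333333 = 0.193934.
P(A | observation) = 0.000600193 / 0.193934 = 0.00309484.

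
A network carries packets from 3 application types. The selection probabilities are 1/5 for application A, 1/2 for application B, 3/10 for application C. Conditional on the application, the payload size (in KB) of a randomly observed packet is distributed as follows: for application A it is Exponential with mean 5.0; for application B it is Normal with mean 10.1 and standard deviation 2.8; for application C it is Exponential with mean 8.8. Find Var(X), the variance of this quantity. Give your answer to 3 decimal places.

Per component, A: μ=5, E[X²]=50; B: μ=10.1, E[X²]=109.85; C: μ=8.8, E[X²]=154.88.
E[X] = 0.2·5 + 0.5·10.1 + 0.3·8.8 = 8.69.
E[X²] = 0.2·50 + 0.5·109.85 + 0.3·154.88 = 111.389.
Var(X) = E[X²] − (E[X])² = 111.389 − 75.5161 = 35.8729.

35.873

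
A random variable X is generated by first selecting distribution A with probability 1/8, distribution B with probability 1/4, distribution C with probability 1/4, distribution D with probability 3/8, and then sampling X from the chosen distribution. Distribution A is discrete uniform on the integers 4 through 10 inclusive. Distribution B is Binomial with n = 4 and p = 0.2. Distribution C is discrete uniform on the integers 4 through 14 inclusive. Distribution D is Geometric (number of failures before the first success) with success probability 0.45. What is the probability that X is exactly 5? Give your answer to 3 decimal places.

Conditional on each component, P(X = 5): A: 0.142857; B: 0; C: 0.0909091; D: 0.0226478.
By total probability, P(X = 5) = 0.125·0.142857 + 0.25·0 + 0.25·0.0909091 + 0.375·0.0226478 = 0.0490773.

0.049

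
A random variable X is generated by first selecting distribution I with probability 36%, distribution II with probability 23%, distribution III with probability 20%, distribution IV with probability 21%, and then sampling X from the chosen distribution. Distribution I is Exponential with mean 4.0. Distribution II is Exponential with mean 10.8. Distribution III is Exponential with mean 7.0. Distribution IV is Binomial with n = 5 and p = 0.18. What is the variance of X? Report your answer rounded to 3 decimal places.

Per component, I: μ=4, E[X²]=32; II: μ=10.8, E[X²]=233.28; III: μ=7, E[X²]=98; IV: μ=0.9, E[X²]=1.548.
E[X] = 0.36·4 + 0.23·10.8 + 0.2·7 + 0.21·0.9 = 5.513.
E[X²] = 0.36·32 + 0.23·233.28 + 0.2·98 + 0.21·1.548 = 85.0995.
Var(X) = E[X²] − (E[X])² = 85.0995 − 30.3932 = 54.7063.

54.706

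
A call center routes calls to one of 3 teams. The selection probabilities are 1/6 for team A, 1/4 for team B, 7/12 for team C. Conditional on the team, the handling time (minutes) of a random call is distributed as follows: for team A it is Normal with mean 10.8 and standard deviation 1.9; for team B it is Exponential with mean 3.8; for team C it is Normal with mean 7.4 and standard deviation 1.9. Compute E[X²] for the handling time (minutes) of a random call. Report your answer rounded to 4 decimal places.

For each component E[X²] = Var + (mean)², giving A: 120.25; B: 28.88; C: 58.37.
Overall E[X²] = 0.166667·120.25 + 0.25·28.88 + 0.583333·58.37 = 61.3108.

61.3108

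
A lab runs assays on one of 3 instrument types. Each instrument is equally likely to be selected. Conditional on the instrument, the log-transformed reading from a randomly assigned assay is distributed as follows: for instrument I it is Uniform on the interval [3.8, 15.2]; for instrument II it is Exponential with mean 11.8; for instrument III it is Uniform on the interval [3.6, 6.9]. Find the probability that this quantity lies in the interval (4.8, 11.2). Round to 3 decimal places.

0.492

Conditional on each instrument, P(4.8 < X < 11.2): I: 0.561404; II: 0.278722; III: 0.636364.
By total probability, P(4.8 < X < 11.2) = 0.333333·0.561404 + 0.333333·0.278722 + 0.333333·0.636364 = 0.492163.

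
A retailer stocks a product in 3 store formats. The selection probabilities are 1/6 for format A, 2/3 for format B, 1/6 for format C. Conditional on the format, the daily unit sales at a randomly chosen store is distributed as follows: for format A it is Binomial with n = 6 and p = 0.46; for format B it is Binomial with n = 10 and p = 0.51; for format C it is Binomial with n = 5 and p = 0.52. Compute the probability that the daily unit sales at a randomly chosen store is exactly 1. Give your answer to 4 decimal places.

Conditional on each format, P(X = 1): A: 0.12673; B: 0.00830491; C: 0.138019.
By total probability, P(X = 1) = 0.166667·0.12673 + 0.666667·0.00830491 + 0.166667·0.138019 = 0.0496613.

0.0497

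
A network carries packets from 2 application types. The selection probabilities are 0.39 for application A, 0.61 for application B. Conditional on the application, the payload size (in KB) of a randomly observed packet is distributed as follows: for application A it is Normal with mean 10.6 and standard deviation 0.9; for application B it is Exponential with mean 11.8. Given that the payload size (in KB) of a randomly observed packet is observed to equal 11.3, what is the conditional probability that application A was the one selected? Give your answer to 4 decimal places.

Likelihoods f(11.3 | ·): A: 0.327572; B: 0.0325256.
Posterior ∝ prior × likelihood. Numerator for A: 0.39·0.327572 = 0.127753.
Normalizing constant: 0.39·0.327572 + 0.61·0.0325256 = 0.147594.
P(A | observation) = 0.127753 / 0.147594 = 0.865573.

0.8656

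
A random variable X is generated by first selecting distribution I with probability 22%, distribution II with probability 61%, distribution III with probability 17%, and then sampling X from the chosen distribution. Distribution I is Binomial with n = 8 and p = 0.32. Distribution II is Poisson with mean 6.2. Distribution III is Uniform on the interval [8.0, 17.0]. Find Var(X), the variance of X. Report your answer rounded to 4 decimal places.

Per component, I: μ=2.56, E[X²]=8.2944; II: μ=6.2, E[X²]=44.64; III: μ=12.5, E[X²]=163.
E[X] = 0.22·2.56 + 0.61·6.2 + 0.17·12.5 = 6.4702.
E[X²] = 0.22·8.2944 + 0.61·44.64 + 0.17·163 = 56.7652.
Var(X) = E[X²] − (E[X])² = 56.7652 − 41.8635 = 14.9017.

14.9017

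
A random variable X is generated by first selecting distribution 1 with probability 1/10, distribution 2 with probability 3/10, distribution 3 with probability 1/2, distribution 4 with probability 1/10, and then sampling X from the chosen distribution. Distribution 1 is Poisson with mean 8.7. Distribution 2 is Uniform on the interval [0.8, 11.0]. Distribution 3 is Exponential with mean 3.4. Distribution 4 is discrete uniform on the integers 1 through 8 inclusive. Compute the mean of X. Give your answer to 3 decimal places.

Component means — 1: 8.7; 2: 5.9; 3: 3.4; 4: 4.5.
E[X] = 0.1·8.7 + 0.3·5.9 + 0.5·3.4 + 0.1·4.5 = 4.79.

4.790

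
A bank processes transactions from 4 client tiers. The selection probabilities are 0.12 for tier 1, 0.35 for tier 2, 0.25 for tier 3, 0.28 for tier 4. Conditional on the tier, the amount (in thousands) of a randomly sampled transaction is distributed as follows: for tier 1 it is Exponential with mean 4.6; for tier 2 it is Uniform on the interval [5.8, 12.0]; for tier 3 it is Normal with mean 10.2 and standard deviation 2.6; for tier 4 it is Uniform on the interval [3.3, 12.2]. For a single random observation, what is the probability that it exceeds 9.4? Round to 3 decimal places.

Conditional on each tier, P(X > 9.4): 1: 0.129577; 2: 0.419355; 3: 0.620842; 4: 0.314607.
By total probability, P(X > 9.4) = 0.12·0.129577 + 0.35·0.419355 + 0.25·0.620842 + 0.28·0.314607 = 0.405624.

0.406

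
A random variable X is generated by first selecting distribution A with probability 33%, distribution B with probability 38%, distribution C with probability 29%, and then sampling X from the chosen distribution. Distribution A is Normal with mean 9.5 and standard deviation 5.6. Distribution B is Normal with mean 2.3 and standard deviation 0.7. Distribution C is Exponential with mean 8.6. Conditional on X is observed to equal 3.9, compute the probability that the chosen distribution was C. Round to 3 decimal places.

Likelihoods f(3.9 | ·): A: 0.0432091; B: 0.0418147; C: 0.0738846.
Posterior ∝ prior × likelihood. Numerator for C: 0.29·0.0738846 = 0.0214265.
Normalizing constant: 0.33·0.0432091 + 0.38·0.0418147 + 0.29·0.0738846 = 0.0515751.
P(C | observation) = 0.0214265 / 0.0515751 = 0.415444.

0.415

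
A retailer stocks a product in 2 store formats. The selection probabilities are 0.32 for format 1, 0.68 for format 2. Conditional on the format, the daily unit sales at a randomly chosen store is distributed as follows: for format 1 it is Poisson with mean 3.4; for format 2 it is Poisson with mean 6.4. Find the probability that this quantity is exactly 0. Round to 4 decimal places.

0.0118

Conditional on each format, P(X = 0): 1: 0.0333733; 2: 0.00166156.
By total probability, P(X = 0) = 0.32·0.0333733 + 0.68·0.00166156 = 0.0118093.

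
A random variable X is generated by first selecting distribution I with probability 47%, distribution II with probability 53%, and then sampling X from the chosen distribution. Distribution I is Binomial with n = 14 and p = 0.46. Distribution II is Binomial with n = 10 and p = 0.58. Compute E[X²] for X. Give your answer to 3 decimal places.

40.247

For each component E[X²] = Var + (mean)², giving I: 44.9512; II: 36.076.
Overall E[X²] = 0.47·44.9512 + 0.53·36.076 = 40.2473.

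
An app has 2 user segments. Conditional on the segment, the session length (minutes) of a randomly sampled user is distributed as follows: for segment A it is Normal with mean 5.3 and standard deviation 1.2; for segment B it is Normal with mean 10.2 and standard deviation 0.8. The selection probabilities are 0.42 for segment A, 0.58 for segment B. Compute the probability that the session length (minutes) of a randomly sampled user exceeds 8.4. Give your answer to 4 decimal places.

0.5750

Conditional on each segment, P(X > 8.4): A: 0.00489254; B: 0.987776.
By total probability, P(X > 8.4) = 0.42·0.00489254 + 0.58·0.987776 = 0.574965.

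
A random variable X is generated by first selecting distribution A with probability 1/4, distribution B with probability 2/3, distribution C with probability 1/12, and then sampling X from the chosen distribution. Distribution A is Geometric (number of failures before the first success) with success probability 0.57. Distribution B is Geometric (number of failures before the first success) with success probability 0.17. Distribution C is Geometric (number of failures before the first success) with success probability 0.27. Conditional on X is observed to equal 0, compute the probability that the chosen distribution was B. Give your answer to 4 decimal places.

Likelihoods P(X=0 | ·): A: 0.57; B: 0.17; C: 0.27.
Posterior ∝ prior × likelihood. Numerator for B: 0.666667·0.17 = 0.113333.
Normalizing constant: 0.25·0.57 + 0.666667·0.17 + 0.0833333·0.27 = 0.278333.
P(B | observation) = 0.113333 / 0.278333 = 0.407186.

0.4072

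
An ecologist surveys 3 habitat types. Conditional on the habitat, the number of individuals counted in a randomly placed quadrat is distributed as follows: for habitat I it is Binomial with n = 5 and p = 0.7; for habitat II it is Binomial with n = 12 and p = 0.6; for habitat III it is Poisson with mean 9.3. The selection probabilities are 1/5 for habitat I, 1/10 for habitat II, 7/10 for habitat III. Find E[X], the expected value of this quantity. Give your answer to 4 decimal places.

7.9300

Component means — I: 3.5; II: 7.2; III: 9.3.
E[X] = 0.2·3.5 + 0.1·7.2 + 0.7·9.3 = 7.93.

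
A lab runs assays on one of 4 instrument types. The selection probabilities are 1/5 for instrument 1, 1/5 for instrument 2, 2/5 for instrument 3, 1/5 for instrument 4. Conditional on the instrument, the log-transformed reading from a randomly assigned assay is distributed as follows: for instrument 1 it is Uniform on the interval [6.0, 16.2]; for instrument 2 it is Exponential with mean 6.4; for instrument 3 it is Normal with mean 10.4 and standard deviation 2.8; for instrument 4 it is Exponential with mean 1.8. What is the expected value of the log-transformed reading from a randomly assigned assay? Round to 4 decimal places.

8.0200

Component means — 1: 11.1; 2: 6.4; 3: 10.4; 4: 1.8.
E[X] = 0.2·11.1 + 0.2·6.4 + 0.4·10.4 + 0.2·1.8 = 8.02.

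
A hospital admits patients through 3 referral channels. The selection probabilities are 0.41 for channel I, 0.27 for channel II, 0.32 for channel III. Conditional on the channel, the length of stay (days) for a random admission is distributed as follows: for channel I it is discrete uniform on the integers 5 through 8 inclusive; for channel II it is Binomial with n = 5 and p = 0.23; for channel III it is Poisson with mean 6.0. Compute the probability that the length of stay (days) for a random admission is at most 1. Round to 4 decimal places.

Conditional on each channel, P(X ≤ 1): I: 0; II: 0.674938; III: 0.0173513.
By total probability, P(X ≤ 1) = 0.41·0 + 0.27·0.674938 + 0.32·0.0173513 = 0.187786.

0.1878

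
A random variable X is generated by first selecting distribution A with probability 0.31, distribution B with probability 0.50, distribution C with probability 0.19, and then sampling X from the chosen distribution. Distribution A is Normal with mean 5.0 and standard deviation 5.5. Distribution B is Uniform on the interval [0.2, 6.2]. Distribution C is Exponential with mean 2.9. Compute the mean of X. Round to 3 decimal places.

3.701

Component means — A: 5; B: 3.2; C: 2.9.
E[X] = 0.31·5 + 0.5·3.2 + 0.19·2.9 = 3.701.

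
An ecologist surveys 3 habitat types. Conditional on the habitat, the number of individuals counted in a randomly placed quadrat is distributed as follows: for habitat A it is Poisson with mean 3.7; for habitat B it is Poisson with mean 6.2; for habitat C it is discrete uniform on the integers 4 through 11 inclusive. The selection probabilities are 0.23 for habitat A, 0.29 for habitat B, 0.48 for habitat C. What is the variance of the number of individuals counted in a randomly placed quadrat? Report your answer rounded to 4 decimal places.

7.4153

Per component, A: μ=3.7, E[X²]=17.39; B: μ=6.2, E[X²]=44.64; C: μ=7.5, E[X²]=61.5.
E[X] = 0.23·3.7 + 0.29·6.2 + 0.48·7.5 = 6.249.
E[X²] = 0.23·17.39 + 0.29·44.64 + 0.48·61.5 = 46.4653.
Var(X) = E[X²] − (E[X])² = 46.4653 − 39.05 = 7.4153.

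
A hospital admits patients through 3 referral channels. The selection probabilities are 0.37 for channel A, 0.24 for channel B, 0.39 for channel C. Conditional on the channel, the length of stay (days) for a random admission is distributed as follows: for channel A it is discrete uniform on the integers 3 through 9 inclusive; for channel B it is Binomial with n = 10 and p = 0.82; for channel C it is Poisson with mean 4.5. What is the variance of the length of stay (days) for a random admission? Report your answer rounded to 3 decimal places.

Per component, A: μ=6, E[X²]=40; B: μ=8.2, E[X²]=68.716; C: μ=4.5, E[X²]=24.75.
E[X] = 0.37·6 + 0.24·8.2 + 0.39·4.5 = 5.943.
E[X²] = 0.37·40 + 0.24·68.716 + 0.39·24.75 = 40.9443.
Var(X) = E[X²] − (E[X])² = 40.9443 − 35.3192 = 5.62509.

5.625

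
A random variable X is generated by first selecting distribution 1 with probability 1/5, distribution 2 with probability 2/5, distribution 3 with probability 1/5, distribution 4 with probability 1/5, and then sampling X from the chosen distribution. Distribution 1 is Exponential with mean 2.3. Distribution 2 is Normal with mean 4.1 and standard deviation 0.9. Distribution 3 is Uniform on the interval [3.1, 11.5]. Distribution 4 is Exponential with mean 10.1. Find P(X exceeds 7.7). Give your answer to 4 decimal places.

0.1908

Conditional on each component, P(X > 7.7): 1: 0.0351607; 2: 3.16712e-05; 3: 0.452381; 4: 0.466556.
By total probability, P(X > 7.7) = 0.2·0.0351607 + 0.4·3.16712e-05 + 0.2·0.452381 + 0.2·0.466556 = 0.190832.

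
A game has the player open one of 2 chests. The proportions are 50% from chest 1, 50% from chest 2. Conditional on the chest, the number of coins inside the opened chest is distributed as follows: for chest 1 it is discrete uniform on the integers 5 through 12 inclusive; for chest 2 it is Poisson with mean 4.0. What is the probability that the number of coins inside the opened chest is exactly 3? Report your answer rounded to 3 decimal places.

0.098

Conditional on each chest, P(X = 3): 1: 0; 2: 0.195367.
By total probability, P(X = 3) = 0.5·0 + 0.5·0.195367 = 0.0976834.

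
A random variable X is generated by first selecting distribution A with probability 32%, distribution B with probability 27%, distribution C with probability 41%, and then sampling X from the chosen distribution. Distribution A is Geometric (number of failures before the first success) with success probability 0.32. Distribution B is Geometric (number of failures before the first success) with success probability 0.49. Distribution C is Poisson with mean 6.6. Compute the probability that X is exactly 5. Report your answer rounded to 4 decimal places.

Conditional on each component, P(X = 5): A: 0.0465259; B: 0.0169062; C: 0.141969.
By total probability, P(X = 5) = 0.32·0.0465259 + 0.27·0.0169062 + 0.41·0.141969 = 0.0776604.

0.0777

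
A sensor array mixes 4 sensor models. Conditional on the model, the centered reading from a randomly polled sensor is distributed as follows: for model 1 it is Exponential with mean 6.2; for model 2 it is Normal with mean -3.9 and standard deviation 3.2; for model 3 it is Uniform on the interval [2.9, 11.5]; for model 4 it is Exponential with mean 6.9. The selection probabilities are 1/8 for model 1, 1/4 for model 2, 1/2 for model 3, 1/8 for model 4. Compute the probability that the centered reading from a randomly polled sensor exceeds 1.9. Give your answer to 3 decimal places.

0.696

Conditional on each model, P(X > 1.9): 1: 0.736054; 2: 0.0349545; 3: 1; 4: 0.759297.
By total probability, P(X > 1.9) = 0.125·0.736054 + 0.25·0.0349545 + 0.5·1 + 0.125·0.759297 = 0.695658.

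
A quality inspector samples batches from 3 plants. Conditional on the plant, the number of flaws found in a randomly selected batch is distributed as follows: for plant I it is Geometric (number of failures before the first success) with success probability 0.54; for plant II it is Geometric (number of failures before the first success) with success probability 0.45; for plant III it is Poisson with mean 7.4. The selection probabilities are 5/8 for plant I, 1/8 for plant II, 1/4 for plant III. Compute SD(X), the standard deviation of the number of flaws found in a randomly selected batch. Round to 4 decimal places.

3.3284

Per component, I: μ=0.851852, E[X²]=2.30316; II: μ=1.22222, E[X²]=4.20988; III: μ=7.4, E[X²]=62.16.
E[X] = 0.625·0.851852 + 0.125·1.22222 + 0.25·7.4 = 2.53519.
E[X²] = 0.625·2.30316 + 0.125·4.20988 + 0.25·62.16 = 17.5057.
Var(X) = E[X²] − (E[X])² = 17.5057 − 6.42716 = 11.0785.
SD(X) = √11.0785 = 3.32844.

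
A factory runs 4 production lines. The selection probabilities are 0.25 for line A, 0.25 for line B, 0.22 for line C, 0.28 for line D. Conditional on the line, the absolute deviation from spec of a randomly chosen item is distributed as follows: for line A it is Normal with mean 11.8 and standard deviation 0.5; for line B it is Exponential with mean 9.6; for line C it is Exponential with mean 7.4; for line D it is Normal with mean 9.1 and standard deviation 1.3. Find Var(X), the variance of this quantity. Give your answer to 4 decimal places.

37.9622

Per component, A: μ=11.8, E[X²]=139.49; B: μ=9.6, E[X²]=184.32; C: μ=7.4, E[X²]=109.52; D: μ=9.1, E[X²]=84.5.
E[X] = 0.25·11.8 + 0.25·9.6 + 0.22·7.4 + 0.28·9.1 = 9.526.
E[X²] = 0.25·139.49 + 0.25·184.32 + 0.22·109.52 + 0.28·84.5 = 128.707.
Var(X) = E[X²] − (E[X])² = 128.707 − 90.7447 = 37.9622.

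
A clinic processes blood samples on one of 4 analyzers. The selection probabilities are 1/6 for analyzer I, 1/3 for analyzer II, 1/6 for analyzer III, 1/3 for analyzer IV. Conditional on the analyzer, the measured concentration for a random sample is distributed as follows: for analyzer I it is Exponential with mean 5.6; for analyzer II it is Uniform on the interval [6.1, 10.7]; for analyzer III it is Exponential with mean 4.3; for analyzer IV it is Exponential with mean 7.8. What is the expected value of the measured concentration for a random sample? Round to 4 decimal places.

Component means — I: 5.6; II: 8.4; III: 4.3; IV: 7.8.
E[X] = 0.166667·5.6 + 0.333333·8.4 + 0.166667·4.3 + 0.333333·7.8 = 7.05.

7.0500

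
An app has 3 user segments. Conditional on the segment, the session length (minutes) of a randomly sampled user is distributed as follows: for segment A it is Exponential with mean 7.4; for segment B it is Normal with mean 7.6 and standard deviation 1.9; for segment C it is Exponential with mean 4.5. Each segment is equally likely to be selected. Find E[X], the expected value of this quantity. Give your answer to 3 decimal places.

Component means — A: 7.4; B: 7.6; C: 4.5.
E[X] = 0.333333·7.4 + 0.333333·7.6 + 0.333333·4.5 = 6.5.

6.500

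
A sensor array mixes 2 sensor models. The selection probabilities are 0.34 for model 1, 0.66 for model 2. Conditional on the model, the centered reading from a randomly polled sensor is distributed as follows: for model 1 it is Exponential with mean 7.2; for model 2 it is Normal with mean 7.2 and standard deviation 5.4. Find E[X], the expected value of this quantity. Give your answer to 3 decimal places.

Component means — 1: 7.2; 2: 7.2.
E[X] = 0.34·7.2 + 0.66·7.2 = 7.2.

7.200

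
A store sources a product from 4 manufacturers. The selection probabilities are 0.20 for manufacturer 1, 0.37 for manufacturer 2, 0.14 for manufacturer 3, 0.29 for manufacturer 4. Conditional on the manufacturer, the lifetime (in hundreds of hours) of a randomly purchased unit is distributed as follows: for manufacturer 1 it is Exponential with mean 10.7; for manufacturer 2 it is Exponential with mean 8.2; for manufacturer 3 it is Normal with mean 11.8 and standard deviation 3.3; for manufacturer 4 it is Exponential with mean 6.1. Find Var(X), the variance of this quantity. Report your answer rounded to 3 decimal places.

Per component, 1: μ=10.7, E[X²]=228.98; 2: μ=8.2, E[X²]=134.48; 3: μ=11.8, E[X²]=150.13; 4: μ=6.1, E[X²]=74.42.
E[X] = 0.2·10.7 + 0.37·8.2 + 0.14·11.8 + 0.29·6.1 = 8.595.
E[X²] = 0.2·228.98 + 0.37·134.48 + 0.14·150.13 + 0.29·74.42 = 138.154.
Var(X) = E[X²] − (E[X])² = 138.154 − 73.874 = 64.2796.

64.280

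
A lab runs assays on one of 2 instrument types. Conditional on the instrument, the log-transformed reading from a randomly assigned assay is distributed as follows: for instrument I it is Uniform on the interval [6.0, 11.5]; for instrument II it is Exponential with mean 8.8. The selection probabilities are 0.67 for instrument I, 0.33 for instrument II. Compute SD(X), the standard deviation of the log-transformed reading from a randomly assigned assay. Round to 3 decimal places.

Per component, I: μ=8.75, E[X²]=79.0833; II: μ=8.8, E[X²]=154.88.
E[X] = 0.67·8.75 + 0.33·8.8 = 8.7665.
E[X²] = 0.67·79.0833 + 0.33·154.88 = 104.096.
Var(X) = E[X²] − (E[X])² = 104.096 − 76.8515 = 27.2447.
SD(X) = √27.2447 = 5.21965.

5.220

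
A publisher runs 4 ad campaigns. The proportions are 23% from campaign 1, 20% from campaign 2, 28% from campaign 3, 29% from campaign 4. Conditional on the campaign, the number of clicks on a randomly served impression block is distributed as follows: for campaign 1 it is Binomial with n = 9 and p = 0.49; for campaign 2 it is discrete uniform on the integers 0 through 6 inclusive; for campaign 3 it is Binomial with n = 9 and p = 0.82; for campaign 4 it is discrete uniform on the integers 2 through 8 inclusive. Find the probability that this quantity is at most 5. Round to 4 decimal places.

0.5304

Conditional on each campaign, P(X ≤ 5): 1: 0.765382; 2: 0.857143; 3: 0.0615338; 4: 0.571429.
By total probability, P(X ≤ 5) = 0.23·0.765382 + 0.2·0.857143 + 0.28·0.0615338 + 0.29·0.571429 = 0.53041.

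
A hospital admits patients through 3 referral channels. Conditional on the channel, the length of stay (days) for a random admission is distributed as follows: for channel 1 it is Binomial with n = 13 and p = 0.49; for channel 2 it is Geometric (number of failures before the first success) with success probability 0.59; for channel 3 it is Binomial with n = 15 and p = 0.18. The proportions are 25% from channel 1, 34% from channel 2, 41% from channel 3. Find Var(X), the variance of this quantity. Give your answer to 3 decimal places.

6.799

Per component, 1: μ=6.37, E[X²]=43.8256; 2: μ=0.694915, E[X²]=1.66073; 3: μ=2.7, E[X²]=9.504.
E[X] = 0.25·6.37 + 0.34·0.694915 + 0.41·2.7 = 2.93577.
E[X²] = 0.25·43.8256 + 0.34·1.66073 + 0.41·9.504 = 15.4177.
Var(X) = E[X²] − (E[X])² = 15.4177 − 8.61875 = 6.79894.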